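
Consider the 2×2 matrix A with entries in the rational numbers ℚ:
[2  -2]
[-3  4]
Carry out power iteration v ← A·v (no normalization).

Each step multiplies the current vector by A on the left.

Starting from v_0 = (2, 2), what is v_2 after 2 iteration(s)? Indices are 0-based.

v_2 = (-4, 8)

v_0 = (2, 2).
v_1 = A·v_0 = (0, 2).
v_2 = A·v_1 = (-4, 8).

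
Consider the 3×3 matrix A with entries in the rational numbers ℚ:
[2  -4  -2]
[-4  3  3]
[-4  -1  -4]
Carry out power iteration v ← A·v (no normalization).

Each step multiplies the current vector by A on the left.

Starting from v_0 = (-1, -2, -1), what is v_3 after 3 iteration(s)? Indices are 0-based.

v_0 = (-1, -2, -1).
v_1 = A·v_0 = (8, -5, 10).
v_2 = A·v_1 = (16, -17, -67).
v_3 = A·v_2 = (234, -316, 221).

v_3 = (234, -316, 221)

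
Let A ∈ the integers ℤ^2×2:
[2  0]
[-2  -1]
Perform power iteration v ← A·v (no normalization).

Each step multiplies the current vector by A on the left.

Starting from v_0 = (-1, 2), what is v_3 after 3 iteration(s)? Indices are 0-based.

v_3 = (-8, 4)

v_0 = (-1, 2).
v_1 = A·v_0 = (-2, 0).
v_2 = A·v_1 = (-4, 4).
v_3 = A·v_2 = (-8, 4).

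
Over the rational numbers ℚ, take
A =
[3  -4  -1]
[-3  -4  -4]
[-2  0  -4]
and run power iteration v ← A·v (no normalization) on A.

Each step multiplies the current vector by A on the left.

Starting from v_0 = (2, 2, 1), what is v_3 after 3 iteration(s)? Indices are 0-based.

v_0 = (2, 2, 1).
v_1 = A·v_0 = (-3, -18, -8).
v_2 = A·v_1 = (71, 113, 38).
v_3 = A·v_2 = (-277, -817, -294).

v_3 = (-277, -817, -294)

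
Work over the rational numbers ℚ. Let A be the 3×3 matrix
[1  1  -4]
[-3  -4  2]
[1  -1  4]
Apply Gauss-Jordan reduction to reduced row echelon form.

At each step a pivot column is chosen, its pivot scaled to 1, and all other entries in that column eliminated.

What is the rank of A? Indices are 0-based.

[1] R0 /= 1  ⇒  (1, 1, -4)
     R1 -= -3·R0  ⇒  (0, -1, -10)
     R2 -= 1·R0  ⇒  (0, -2, 8)
[2] R1 /= -1  ⇒  (0, 1, 10)
     R0 -= 1·R1  ⇒  (1, 0, -14)
     R2 -= -2·R1  ⇒  (0, 0, 28)
[3] R2 /= 28  ⇒  (0, 0, 1)
     R0 -= -14·R2  ⇒  (1, 0, 0)
     R1 -= 10·R2  ⇒  (0, 1, 0)

rank = 3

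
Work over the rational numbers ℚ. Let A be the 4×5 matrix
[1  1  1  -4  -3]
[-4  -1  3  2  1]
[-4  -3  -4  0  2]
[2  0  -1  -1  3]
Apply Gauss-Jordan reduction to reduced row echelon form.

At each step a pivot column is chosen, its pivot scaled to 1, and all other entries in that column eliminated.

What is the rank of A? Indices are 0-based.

[1] R0 /= 1  ⇒  (1, 1, 1, -4, -3)
     R1 -= -4·R0  ⇒  (0, 3, 7, -14, -11)
     R2 -= -4·R0  ⇒  (0, 1, 0, -16, -10)
     R3 -= 2·R0  ⇒  (0, -2, -3, 7, 9)
[2] R1 /= 3  ⇒  (0, 1, 7/3, -14/3, -11/3)
     R0 -= 1·R1  ⇒  (1, 0, -4/3, 2/3, 2/3)
     R2 -= 1·R1  ⇒  (0, 0, -7/3, -34/3, -19/3)
     R3 -= -2·R1  ⇒  (0, 0, 5/3, -7/3, 5/3)
[3] R2 /= -7/3  ⇒  (0, 0, 1, 34/7, 19/7)
     R0 -= -4/3·R2  ⇒  (1, 0, 0, 50/7, 30/7)
     R1 -= 7/3·R2  ⇒  (0, 1, 0, -16, -10)
     R3 -= 5/3·R2  ⇒  (0, 0, 0, -73/7, -20/7)
[4] R3 /= -73/7  ⇒  (0, 0, 0, 1, 20/73)
     R0 -= 50/7·R3  ⇒  (1, 0, 0, 0, 170/73)
     R1 -= -16·R3  ⇒  (0, 1, 0, 0, -410/73)
     R2 -= 34/7·R3  ⇒  (0, 0, 1, 0, 101/73)

rank = 4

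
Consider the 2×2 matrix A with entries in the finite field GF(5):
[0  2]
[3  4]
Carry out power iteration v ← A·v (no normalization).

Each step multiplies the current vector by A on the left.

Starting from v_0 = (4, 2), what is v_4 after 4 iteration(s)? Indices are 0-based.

v_4 = (1, 4)

v_0 = (4, 2).
v_1 = A·v_0 = (4, 0).
v_2 = A·v_1 = (0, 2).
v_3 = A·v_2 = (4, 3).
v_4 = A·v_3 = (1, 4).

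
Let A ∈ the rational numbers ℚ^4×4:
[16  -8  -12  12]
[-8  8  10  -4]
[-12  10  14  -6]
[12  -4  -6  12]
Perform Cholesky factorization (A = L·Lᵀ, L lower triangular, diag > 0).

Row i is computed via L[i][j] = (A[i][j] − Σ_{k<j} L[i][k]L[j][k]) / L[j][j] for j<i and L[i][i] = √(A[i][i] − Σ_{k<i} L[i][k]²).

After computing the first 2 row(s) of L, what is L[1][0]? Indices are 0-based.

L[1][0] = -2

Step 1: L[0][0] = √(16) = 4.
  L[1][0] = (-8) / L[0][0] = -2.
Step 2: L[1][1] = √(4) = 2.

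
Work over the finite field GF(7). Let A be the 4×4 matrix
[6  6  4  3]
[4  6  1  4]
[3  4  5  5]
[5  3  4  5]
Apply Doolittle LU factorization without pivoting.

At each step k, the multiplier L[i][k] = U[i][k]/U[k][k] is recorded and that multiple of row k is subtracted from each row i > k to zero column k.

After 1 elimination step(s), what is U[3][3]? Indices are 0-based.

U[3][3] = 6

Step 1: pivot at (0,0) is 6.
  row1 ← row1 − (3)·row0  ⇒  L[1][0]=3, U row1=(0, 2, 3, 2)
  row2 ← row2 − (4)·row0  ⇒  L[2][0]=4, U row2=(0, 1, 3, 0)
  row3 ← row3 − (2)·row0  ⇒  L[3][0]=2, U row3=(0, 5, 3, 6)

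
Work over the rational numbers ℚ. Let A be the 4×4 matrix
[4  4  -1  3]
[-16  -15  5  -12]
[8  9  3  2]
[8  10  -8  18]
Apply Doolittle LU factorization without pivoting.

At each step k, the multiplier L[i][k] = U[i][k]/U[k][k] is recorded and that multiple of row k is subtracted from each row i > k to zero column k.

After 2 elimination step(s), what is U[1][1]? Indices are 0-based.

U[1][1] = 1

k=0: U[0][0]=4
  eliminate (1,0): mult=-4, new row 1: (0, 1, 1, 0); set L[1][0]=-4
  eliminate (2,0): mult=2, new row 2: (0, 1, 5, -4); set L[2][0]=2
  eliminate (3,0): mult=2, new row 3: (0, 2, -6, 12); set L[3][0]=2
k=1: U[1][1]=1
  eliminate (2,1): mult=1, new row 2: (0, 0, 4, -4); set L[2][1]=1
  eliminate (3,1): mult=2, new row 3: (0, 0, -8, 12); set L[3][1]=2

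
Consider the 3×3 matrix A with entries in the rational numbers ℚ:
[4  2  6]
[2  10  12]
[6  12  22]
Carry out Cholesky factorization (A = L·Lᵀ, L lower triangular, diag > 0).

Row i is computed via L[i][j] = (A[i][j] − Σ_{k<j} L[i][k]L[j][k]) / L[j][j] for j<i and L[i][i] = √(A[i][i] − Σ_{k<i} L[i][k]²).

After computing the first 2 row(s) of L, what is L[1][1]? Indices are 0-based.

Step 1: L[0][0] = √(4) = 2.
  L[1][0] = (2) / L[0][0] = 1.
Step 2: L[1][1] = √(9) = 3.

L[1][1] = 3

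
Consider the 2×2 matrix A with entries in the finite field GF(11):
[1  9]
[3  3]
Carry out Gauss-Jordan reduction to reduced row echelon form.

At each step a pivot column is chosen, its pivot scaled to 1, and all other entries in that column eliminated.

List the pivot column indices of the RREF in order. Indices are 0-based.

step 1: normalize row 0 (÷1) = (1, 9)
  row 1: subtract 3×row0 = (0, 9)
step 2: normalize row 1 (÷9) = (0, 1)
  row 0: subtract 9×row1 = (1, 0)

pivot columns: 0, 1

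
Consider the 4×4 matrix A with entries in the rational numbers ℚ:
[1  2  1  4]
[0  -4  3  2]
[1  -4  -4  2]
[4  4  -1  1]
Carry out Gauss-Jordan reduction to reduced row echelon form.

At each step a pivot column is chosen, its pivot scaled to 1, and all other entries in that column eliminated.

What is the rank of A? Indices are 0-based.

pivot(0,0)=1: scale R0 → (1, 2, 1, 4)
  clear (2,0): R2 −= (1)R0 → (0, -6, -5, -2)
  clear (3,0): R3 −= (4)R0 → (0, -4, -5, -15)
pivot(1,1)=-4: scale R1 → (0, 1, -3/4, -1/2)
  clear (0,1): R0 −= (2)R1 → (1, 0, 5/2, 5)
  clear (2,1): R2 −= (-6)R1 → (0, 0, -19/2, -5)
  clear (3,1): R3 −= (-4)R1 → (0, 0, -8, -17)
pivot(2,2)=-19/2: scale R2 → (0, 0, 1, 10/19)
  clear (0,2): R0 −= (5/2)R2 → (1, 0, 0, 70/19)
  clear (1,2): R1 −= (-3/4)R2 → (0, 1, 0, -2/19)
  clear (3,2): R3 −= (-8)R2 → (0, 0, 0, -243/19)
pivot(3,3)=-243/19: scale R3 → (0, 0, 0, 1)
  clear (0,3): R0 −= (70/19)R3 → (1, 0, 0, 0)
  clear (1,3): R1 −= (-2/19)R3 → (0, 1, 0, 0)
  clear (2,3): R2 −= (10/19)R3 → (0, 0, 1, 0)

rank = 4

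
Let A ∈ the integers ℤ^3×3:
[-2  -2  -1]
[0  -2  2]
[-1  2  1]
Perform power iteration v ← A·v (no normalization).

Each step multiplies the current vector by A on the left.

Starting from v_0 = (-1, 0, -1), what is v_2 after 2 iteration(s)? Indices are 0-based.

v_0 = (-1, 0, -1).
v_1 = A·v_0 = (3, -2, 0).
v_2 = A·v_1 = (-2, 4, -7).

v_2 = (-2, 4, -7)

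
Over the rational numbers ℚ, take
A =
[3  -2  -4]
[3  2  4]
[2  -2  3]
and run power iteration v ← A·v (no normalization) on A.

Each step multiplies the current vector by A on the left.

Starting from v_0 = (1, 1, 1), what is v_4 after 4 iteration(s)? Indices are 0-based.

v_4 = (633, -1227, -423)

v_0 = (1, 1, 1).
v_1 = A·v_0 = (-3, 9, 3).
v_2 = A·v_1 = (-39, 21, -15).
v_3 = A·v_2 = (-99, -135, -165).
v_4 = A·v_3 = (633, -1227, -423).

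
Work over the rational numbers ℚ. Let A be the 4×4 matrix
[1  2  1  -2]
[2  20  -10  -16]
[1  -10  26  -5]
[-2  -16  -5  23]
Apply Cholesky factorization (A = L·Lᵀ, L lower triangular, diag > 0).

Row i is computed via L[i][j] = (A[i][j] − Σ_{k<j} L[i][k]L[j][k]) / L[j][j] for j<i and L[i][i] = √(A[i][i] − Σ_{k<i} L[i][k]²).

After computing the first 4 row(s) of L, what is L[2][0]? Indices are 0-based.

L[2][0] = 1

Step 1: L[0][0] = √(1) = 1.
  L[1][0] = (2) / L[0][0] = 2.
Step 2: L[1][1] = √(16) = 4.
  L[2][0] = (1) / L[0][0] = 1.
  L[2][1] = (-12) / L[1][1] = -3.
Step 3: L[2][2] = √(16) = 4.
  L[3][0] = (-2) / L[0][0] = -2.
  L[3][1] = (-12) / L[1][1] = -3.
  L[3][2] = (-12) / L[2][2] = -3.
Step 4: L[3][3] = √(1) = 1.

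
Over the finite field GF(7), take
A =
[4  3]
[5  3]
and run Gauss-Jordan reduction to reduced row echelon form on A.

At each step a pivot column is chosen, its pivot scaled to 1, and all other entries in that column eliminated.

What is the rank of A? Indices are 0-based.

pivot(0,0)=4: scale R0 → (1, 6)
  clear (1,0): R1 −= (5)R0 → (0, 1)
pivot(1,1)=1: scale R1 → (0, 1)
  clear (0,1): R0 −= (6)R1 → (1, 0)

rank = 2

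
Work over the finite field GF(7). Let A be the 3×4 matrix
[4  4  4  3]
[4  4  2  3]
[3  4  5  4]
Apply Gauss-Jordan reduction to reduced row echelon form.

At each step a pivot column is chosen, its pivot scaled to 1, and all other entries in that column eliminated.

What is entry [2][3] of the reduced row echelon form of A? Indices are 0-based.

pivot(0,0)=4: scale R0 → (1, 1, 1, 6)
  clear (1,0): R1 −= (4)R0 → (0, 0, 5, 0)
  clear (2,0): R2 −= (3)R0 → (0, 1, 2, 0)
pivot(1,1): swap R1↔R2
pivot(1,1)=1: scale R1 → (0, 1, 2, 0)
  clear (0,1): R0 −= (1)R1 → (1, 0, 6, 6)
pivot(2,2)=5: scale R2 → (0, 0, 1, 0)
  clear (0,2): R0 −= (6)R2 → (1, 0, 0, 6)
  clear (1,2): R1 −= (2)R2 → (0, 1, 0, 0)

M[2][3] = 0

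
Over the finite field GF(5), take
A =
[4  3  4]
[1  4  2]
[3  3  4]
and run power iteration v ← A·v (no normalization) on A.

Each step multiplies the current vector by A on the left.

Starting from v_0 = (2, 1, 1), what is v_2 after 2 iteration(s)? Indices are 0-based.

v_0 = (2, 1, 1).
v_1 = A·v_0 = (0, 3, 3).
v_2 = A·v_1 = (1, 3, 1).

v_2 = (1, 3, 1)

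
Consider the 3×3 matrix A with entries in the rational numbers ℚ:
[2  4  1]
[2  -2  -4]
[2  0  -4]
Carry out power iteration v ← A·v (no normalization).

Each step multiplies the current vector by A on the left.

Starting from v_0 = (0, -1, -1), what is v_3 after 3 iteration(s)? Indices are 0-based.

v_0 = (0, -1, -1).
v_1 = A·v_0 = (-5, 6, 4).
v_2 = A·v_1 = (18, -38, -26).
v_3 = A·v_2 = (-142, 216, 140).

v_3 = (-142, 216, 140)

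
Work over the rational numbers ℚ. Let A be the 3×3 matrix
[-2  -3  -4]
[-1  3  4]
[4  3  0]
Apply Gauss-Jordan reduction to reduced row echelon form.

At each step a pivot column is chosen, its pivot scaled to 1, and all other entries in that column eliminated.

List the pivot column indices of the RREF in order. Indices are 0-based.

[1] R0 /= -2  ⇒  (1, 3/2, 2)
     R1 -= -1·R0  ⇒  (0, 9/2, 6)
     R2 -= 4·R0  ⇒  (0, -3, -8)
[2] R1 /= 9/2  ⇒  (0, 1, 4/3)
     R0 -= 3/2·R1  ⇒  (1, 0, 0)
     R2 -= -3·R1  ⇒  (0, 0, -4)
[3] R2 /= -4  ⇒  (0, 0, 1)
     R1 -= 4/3·R2  ⇒  (0, 1, 0)

pivot columns: 0, 1, 2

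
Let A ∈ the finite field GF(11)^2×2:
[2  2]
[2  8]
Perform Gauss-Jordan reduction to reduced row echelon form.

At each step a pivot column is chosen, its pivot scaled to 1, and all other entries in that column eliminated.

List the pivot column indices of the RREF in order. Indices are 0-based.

pivot columns: 0, 1

pivot(0,0)=2: scale R0 → (1, 1)
  clear (1,0): R1 −= (2)R0 → (0, 6)
pivot(1,1)=6: scale R1 → (0, 1)
  clear (0,1): R0 −= (1)R1 → (1, 0)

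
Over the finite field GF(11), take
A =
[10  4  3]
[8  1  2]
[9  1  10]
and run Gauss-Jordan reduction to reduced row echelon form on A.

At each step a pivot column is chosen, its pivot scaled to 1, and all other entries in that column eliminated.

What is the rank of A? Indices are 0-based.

[1] R0 /= 10  ⇒  (1, 7, 8)
     R1 -= 8·R0  ⇒  (0, 0, 4)
     R2 -= 9·R0  ⇒  (0, 4, 4)
[2] R1 <-> R2
[2] R1 /= 4  ⇒  (0, 1, 1)
     R0 -= 7·R1  ⇒  (1, 0, 1)
[3] R2 /= 4  ⇒  (0, 0, 1)
     R0 -= 1·R2  ⇒  (1, 0, 0)
     R1 -= 1·R2  ⇒  (0, 1, 0)

rank = 3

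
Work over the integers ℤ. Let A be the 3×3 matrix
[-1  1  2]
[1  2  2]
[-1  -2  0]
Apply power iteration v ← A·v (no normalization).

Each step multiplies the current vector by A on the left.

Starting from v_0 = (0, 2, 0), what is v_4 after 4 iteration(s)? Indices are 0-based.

v_0 = (0, 2, 0).
v_1 = A·v_0 = (2, 4, -4).
v_2 = A·v_1 = (-6, 2, -10).
v_3 = A·v_2 = (-12, -22, 2).
v_4 = A·v_3 = (-6, -52, 56).

v_4 = (-6, -52, 56)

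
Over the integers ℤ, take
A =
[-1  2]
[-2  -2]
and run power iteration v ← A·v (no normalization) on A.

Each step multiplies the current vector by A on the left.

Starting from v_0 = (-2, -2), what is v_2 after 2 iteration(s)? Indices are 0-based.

v_2 = (18, -12)

v_0 = (-2, -2).
v_1 = A·v_0 = (-2, 8).
v_2 = A·v_1 = (18, -12).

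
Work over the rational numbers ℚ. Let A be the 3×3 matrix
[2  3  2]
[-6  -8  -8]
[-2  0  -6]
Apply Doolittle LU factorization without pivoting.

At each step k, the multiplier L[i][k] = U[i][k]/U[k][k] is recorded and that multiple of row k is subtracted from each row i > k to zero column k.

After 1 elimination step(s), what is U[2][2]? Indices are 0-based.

Step 1: pivot at (0,0) is 2.
  row1 ← row1 − (-3)·row0  ⇒  L[1][0]=-3, U row1=(0, 1, -2)
  row2 ← row2 − (-1)·row0  ⇒  L[2][0]=-1, U row2=(0, 3, -4)

U[2][2] = -4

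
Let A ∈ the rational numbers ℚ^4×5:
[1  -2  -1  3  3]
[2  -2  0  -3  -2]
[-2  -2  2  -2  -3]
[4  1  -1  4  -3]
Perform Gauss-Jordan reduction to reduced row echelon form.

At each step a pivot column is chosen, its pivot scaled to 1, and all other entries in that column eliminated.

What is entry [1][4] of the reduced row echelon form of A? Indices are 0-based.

M[1][4] = -1/2

[1] R0 /= 1  ⇒  (1, -2, -1, 3, 3)
     R1 -= 2·R0  ⇒  (0, 2, 2, -9, -8)
     R2 -= -2·R0  ⇒  (0, -6, 0, 4, 3)
     R3 -= 4·R0  ⇒  (0, 9, 3, -8, -15)
[2] R1 /= 2  ⇒  (0, 1, 1, -9/2, -4)
     R0 -= -2·R1  ⇒  (1, 0, 1, -6, -5)
     R2 -= -6·R1  ⇒  (0, 0, 6, -23, -21)
     R3 -= 9·R1  ⇒  (0, 0, -6, 65/2, 21)
[3] R2 /= 6  ⇒  (0, 0, 1, -23/6, -7/2)
     R0 -= 1·R2  ⇒  (1, 0, 0, -13/6, -3/2)
     R1 -= 1·R2  ⇒  (0, 1, 0, -2/3, -1/2)
     R3 -= -6·R2  ⇒  (0, 0, 0, 19/2, 0)
[4] R3 /= 19/2  ⇒  (0, 0, 0, 1, 0)
     R0 -= -13/6·R3  ⇒  (1, 0, 0, 0, -3/2)
     R1 -= -2/3·R3  ⇒  (0, 1, 0, 0, -1/2)
     R2 -= -23/6·R3  ⇒  (0, 0, 1, 0, -7/2)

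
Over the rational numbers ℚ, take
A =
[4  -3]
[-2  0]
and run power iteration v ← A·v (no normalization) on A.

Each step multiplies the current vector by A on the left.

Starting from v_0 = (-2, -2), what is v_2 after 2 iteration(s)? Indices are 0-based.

v_2 = (-20, 4)

v_0 = (-2, -2).
v_1 = A·v_0 = (-2, 4).
v_2 = A·v_1 = (-20, 4).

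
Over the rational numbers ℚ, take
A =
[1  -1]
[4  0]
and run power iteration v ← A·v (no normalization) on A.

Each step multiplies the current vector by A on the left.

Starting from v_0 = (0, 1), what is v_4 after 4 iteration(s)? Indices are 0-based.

v_0 = (0, 1).
v_1 = A·v_0 = (-1, 0).
v_2 = A·v_1 = (-1, -4).
v_3 = A·v_2 = (3, -4).
v_4 = A·v_3 = (7, 12).

v_4 = (7, 12)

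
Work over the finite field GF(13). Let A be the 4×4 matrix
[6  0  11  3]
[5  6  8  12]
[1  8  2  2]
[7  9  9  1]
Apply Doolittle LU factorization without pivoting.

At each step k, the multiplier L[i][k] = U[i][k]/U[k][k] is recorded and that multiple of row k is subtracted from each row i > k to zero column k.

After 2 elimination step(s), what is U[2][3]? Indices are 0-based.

k=0: U[0][0]=6
  eliminate (1,0): mult=3, new row 1: (0, 6, 1, 3); set L[1][0]=3
  eliminate (2,0): mult=11, new row 2: (0, 8, 11, 8); set L[2][0]=11
  eliminate (3,0): mult=12, new row 3: (0, 9, 7, 4); set L[3][0]=12
k=1: U[1][1]=6
  eliminate (2,1): mult=10, new row 2: (0, 0, 1, 4); set L[2][1]=10
  eliminate (3,1): mult=8, new row 3: (0, 0, 12, 6); set L[3][1]=8

U[2][3] = 4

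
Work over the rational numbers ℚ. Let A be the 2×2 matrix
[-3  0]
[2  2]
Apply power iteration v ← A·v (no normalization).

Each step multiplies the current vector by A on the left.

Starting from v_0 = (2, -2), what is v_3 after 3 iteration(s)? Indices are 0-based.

v_3 = (-54, 12)

v_0 = (2, -2).
v_1 = A·v_0 = (-6, 0).
v_2 = A·v_1 = (18, -12).
v_3 = A·v_2 = (-54, 12).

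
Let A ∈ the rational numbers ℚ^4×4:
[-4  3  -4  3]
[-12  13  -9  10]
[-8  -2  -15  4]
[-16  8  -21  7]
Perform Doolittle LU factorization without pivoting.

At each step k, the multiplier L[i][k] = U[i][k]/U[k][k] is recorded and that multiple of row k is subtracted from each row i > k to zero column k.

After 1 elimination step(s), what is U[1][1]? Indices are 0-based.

U[1][1] = 4

[col 0] pivot -4
  R1 -= 3*R0 → (0, 4, 3, 1)  (L[1][0] := 3)
  R2 -= 2*R0 → (0, -8, -7, -2)  (L[2][0] := 2)
  R3 -= 4*R0 → (0, -4, -5, -5)  (L[3][0] := 4)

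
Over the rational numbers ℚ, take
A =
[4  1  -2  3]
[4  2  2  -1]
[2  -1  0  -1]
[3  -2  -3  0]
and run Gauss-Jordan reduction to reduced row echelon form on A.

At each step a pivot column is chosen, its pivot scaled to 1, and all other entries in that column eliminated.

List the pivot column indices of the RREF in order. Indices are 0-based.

pivot columns: 0, 1, 2, 3

pivot(0,0)=4: scale R0 → (1, 1/4, -1/2, 3/4)
  clear (1,0): R1 −= (4)R0 → (0, 1, 4, -4)
  clear (2,0): R2 −= (2)R0 → (0, -3/2, 1, -5/2)
  clear (3,0): R3 −= (3)R0 → (0, -11/4, -3/2, -9/4)
pivot(1,1)=1: scale R1 → (0, 1, 4, -4)
  clear (0,1): R0 −= (1/4)R1 → (1, 0, -3/2, 7/4)
  clear (2,1): R2 −= (-3/2)R1 → (0, 0, 7, -17/2)
  clear (3,1): R3 −= (-11/4)R1 → (0, 0, 19/2, -53/4)
pivot(2,2)=7: scale R2 → (0, 0, 1, -17/14)
  clear (0,2): R0 −= (-3/2)R2 → (1, 0, 0, -1/14)
  clear (1,2): R1 −= (4)R2 → (0, 1, 0, 6/7)
  clear (3,2): R3 −= (19/2)R2 → (0, 0, 0, -12/7)
pivot(3,3)=-12/7: scale R3 → (0, 0, 0, 1)
  clear (0,3): R0 −= (-1/14)R3 → (1, 0, 0, 0)
  clear (1,3): R1 −= (6/7)R3 → (0, 1, 0, 0)
  clear (2,3): R2 −= (-17/14)R3 → (0, 0, 1, 0)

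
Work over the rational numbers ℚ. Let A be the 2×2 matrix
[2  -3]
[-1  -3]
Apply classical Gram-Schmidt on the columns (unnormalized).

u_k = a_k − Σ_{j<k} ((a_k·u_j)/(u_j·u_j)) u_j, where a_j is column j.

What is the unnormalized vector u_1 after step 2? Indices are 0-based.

Step 1: u_0 = a_0 = (2, -1).
Step 2: u_1 = a_1 − (-3/5)·u_0 = (-9/5, -18/5).

u_1 = (-9/5, -18/5)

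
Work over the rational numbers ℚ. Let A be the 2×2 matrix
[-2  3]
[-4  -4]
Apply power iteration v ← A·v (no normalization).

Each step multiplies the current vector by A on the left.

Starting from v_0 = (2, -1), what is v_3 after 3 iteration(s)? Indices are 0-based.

v_0 = (2, -1).
v_1 = A·v_0 = (-7, -4).
v_2 = A·v_1 = (2, 44).
v_3 = A·v_2 = (128, -184).

v_3 = (128, -184)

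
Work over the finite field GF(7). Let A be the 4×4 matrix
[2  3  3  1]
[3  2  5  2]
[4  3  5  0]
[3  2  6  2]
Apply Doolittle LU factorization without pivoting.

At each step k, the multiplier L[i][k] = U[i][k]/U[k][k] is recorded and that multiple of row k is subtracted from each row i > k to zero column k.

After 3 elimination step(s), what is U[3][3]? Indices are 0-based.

Step 1: pivot at (0,0) is 2.
  row1 ← row1 − (5)·row0  ⇒  L[1][0]=5, U row1=(0, 1, 4, 4)
  row2 ← row2 − (2)·row0  ⇒  L[2][0]=2, U row2=(0, 4, 6, 5)
  row3 ← row3 − (5)·row0  ⇒  L[3][0]=5, U row3=(0, 1, 5, 4)
Step 2: pivot at (1,1) is 1.
  row2 ← row2 − (4)·row1  ⇒  L[2][1]=4, U row2=(0, 0, 4, 3)
  row3 ← row3 − (1)·row1  ⇒  L[3][1]=1, U row3=(0, 0, 1, 0)
Step 3: pivot at (2,2) is 4.
  row3 ← row3 − (2)·row2  ⇒  L[3][2]=2, U row3=(0, 0, 0, 1)

U[3][3] = 1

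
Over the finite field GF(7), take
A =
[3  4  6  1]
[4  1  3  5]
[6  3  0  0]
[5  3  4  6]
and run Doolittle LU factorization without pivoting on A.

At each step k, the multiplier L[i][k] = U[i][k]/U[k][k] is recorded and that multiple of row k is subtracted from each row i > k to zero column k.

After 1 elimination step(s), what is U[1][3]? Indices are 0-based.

U[1][3] = 6

k=0: U[0][0]=3
  eliminate (1,0): mult=6, new row 1: (0, 5, 2, 6); set L[1][0]=6
  eliminate (2,0): mult=2, new row 2: (0, 2, 2, 5); set L[2][0]=2
  eliminate (3,0): mult=4, new row 3: (0, 1, 1, 2); set L[3][0]=4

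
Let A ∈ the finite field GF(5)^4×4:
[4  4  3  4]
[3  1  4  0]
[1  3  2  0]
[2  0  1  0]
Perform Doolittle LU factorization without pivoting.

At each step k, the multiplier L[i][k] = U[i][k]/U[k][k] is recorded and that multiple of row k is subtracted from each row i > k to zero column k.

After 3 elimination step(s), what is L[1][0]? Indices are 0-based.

[col 0] pivot 4
  R1 -= 2*R0 → (0, 3, 3, 2)  (L[1][0] := 2)
  R2 -= 4*R0 → (0, 2, 0, 4)  (L[2][0] := 4)
  R3 -= 3*R0 → (0, 3, 2, 3)  (L[3][0] := 3)
[col 1] pivot 3
  R2 -= 4*R1 → (0, 0, 3, 1)  (L[2][1] := 4)
  R3 -= 1*R1 → (0, 0, 4, 1)  (L[3][1] := 1)
[col 2] pivot 3
  R3 -= 3*R2 → (0, 0, 0, 3)  (L[3][2] := 3)

L[1][0] = 2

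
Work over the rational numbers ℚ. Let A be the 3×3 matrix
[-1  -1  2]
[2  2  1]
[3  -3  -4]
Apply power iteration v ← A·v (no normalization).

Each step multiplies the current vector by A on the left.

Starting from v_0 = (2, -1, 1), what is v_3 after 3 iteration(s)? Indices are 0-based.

v_3 = (-71, 12, 83)

v_0 = (2, -1, 1).
v_1 = A·v_0 = (1, 3, 5).
v_2 = A·v_1 = (6, 13, -26).
v_3 = A·v_2 = (-71, 12, 83).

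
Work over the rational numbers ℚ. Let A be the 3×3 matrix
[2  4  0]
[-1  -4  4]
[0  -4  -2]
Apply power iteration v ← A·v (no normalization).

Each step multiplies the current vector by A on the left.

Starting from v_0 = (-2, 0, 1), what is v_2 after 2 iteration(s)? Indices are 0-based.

v_2 = (16, -28, -20)

v_0 = (-2, 0, 1).
v_1 = A·v_0 = (-4, 6, -2).
v_2 = A·v_1 = (16, -28, -20).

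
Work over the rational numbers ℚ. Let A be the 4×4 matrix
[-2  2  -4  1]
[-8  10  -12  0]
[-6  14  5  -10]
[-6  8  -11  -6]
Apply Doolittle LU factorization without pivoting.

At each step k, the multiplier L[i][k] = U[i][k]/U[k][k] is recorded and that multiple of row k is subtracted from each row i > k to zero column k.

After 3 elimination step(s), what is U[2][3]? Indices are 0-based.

k=0: U[0][0]=-2
  eliminate (1,0): mult=4, new row 1: (0, 2, 4, -4); set L[1][0]=4
  eliminate (2,0): mult=3, new row 2: (0, 8, 17, -13); set L[2][0]=3
  eliminate (3,0): mult=3, new row 3: (0, 2, 1, -9); set L[3][0]=3
k=1: U[1][1]=2
  eliminate (2,1): mult=4, new row 2: (0, 0, 1, 3); set L[2][1]=4
  eliminate (3,1): mult=1, new row 3: (0, 0, -3, -5); set L[3][1]=1
k=2: U[2][2]=1
  eliminate (3,2): mult=-3, new row 3: (0, 0, 0, 4); set L[3][2]=-3

U[2][3] = 3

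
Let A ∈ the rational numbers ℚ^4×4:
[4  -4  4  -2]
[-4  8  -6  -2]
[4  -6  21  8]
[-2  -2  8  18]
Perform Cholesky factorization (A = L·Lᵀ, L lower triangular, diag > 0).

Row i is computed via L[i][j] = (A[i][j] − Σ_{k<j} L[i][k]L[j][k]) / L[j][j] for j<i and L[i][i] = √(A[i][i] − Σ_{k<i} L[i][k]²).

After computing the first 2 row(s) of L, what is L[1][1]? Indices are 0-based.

L[1][1] = 2

Step 1: L[0][0] = √(4) = 2.
  L[1][0] = (-4) / L[0][0] = -2.
Step 2: L[1][1] = √(4) = 2.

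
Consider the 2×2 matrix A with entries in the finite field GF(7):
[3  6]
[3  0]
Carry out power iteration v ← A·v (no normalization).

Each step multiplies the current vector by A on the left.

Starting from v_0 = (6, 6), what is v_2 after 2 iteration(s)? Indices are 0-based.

v_2 = (4, 1)

v_0 = (6, 6).
v_1 = A·v_0 = (5, 4).
v_2 = A·v_1 = (4, 1).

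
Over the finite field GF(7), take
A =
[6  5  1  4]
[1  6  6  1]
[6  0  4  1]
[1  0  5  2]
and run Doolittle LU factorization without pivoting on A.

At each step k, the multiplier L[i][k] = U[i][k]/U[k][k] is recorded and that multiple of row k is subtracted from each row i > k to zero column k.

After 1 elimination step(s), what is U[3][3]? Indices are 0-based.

Step 1: pivot at (0,0) is 6.
  row1 ← row1 − (6)·row0  ⇒  L[1][0]=6, U row1=(0, 4, 0, 5)
  row2 ← row2 − (1)·row0  ⇒  L[2][0]=1, U row2=(0, 2, 3, 4)
  row3 ← row3 − (6)·row0  ⇒  L[3][0]=6, U row3=(0, 5, 6, 6)

U[3][3] = 6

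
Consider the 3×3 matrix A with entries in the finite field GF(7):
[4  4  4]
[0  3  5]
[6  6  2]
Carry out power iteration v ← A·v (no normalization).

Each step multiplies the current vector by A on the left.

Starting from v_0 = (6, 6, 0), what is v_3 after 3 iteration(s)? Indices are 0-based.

v_3 = (4, 1, 2)

v_0 = (6, 6, 0).
v_1 = A·v_0 = (6, 4, 2).
v_2 = A·v_1 = (6, 1, 1).
v_3 = A·v_2 = (4, 1, 2).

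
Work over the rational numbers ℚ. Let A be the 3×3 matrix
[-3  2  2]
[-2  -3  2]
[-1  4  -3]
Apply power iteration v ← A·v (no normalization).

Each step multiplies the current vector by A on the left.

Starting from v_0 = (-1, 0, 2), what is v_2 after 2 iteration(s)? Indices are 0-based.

v_2 = (-19, -42, 32)

v_0 = (-1, 0, 2).
v_1 = A·v_0 = (7, 6, -5).
v_2 = A·v_1 = (-19, -42, 32).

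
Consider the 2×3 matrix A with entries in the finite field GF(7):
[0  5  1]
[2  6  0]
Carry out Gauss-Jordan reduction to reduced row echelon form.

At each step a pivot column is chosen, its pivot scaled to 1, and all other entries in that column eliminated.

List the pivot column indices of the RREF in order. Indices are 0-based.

[1] R0 <-> R1
[1] R0 /= 2  ⇒  (1, 3, 0)
[2] R1 /= 5  ⇒  (0, 1, 3)
     R0 -= 3·R1  ⇒  (1, 0, 5)

pivot columns: 0, 1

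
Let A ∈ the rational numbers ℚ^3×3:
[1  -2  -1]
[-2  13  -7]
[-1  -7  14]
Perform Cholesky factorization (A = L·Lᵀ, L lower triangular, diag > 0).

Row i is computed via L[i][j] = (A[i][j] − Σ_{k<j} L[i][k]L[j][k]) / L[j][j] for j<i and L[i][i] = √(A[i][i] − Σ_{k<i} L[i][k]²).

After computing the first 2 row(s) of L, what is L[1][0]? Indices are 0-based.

L[1][0] = -2

Step 1: L[0][0] = √(1) = 1.
  L[1][0] = (-2) / L[0][0] = -2.
Step 2: L[1][1] = √(9) = 3.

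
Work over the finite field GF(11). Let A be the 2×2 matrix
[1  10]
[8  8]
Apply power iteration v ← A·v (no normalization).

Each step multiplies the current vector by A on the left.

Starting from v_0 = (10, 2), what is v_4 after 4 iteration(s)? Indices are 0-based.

v_0 = (10, 2).
v_1 = A·v_0 = (8, 8).
v_2 = A·v_1 = (0, 7).
v_3 = A·v_2 = (4, 1).
v_4 = A·v_3 = (3, 7).

v_4 = (3, 7)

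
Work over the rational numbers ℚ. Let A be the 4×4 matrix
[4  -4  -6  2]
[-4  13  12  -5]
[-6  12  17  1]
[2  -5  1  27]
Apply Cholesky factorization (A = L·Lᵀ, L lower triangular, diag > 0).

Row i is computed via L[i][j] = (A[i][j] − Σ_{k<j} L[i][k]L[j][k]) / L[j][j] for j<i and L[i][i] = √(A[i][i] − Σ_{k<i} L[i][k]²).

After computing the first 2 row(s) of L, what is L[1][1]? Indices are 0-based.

Step 1: L[0][0] = √(4) = 2.
  L[1][0] = (-4) / L[0][0] = -2.
Step 2: L[1][1] = √(9) = 3.

L[1][1] = 3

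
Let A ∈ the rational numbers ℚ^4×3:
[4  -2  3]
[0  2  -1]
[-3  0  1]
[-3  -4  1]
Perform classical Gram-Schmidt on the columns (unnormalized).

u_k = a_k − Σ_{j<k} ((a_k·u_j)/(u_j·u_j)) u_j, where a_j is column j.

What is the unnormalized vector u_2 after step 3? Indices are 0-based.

Step 1: u_0 = a_0 = (4, 0, -3, -3).
Step 2: u_1 = a_1 − (2/17)·u_0 = (-42/17, 2, 6/17, -62/17).
Step 3: u_2 = a_2 − (3/17)·u_0 − (-27/50)·u_1 = (24/25, 2/25, 43/25, -11/25).

u_2 = (24/25, 2/25, 43/25, -11/25)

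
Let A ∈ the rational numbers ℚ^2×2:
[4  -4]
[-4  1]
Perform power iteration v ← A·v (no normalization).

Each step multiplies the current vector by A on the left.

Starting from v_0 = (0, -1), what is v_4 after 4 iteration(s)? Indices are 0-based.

v_4 = (980, -689)

v_0 = (0, -1).
v_1 = A·v_0 = (4, -1).
v_2 = A·v_1 = (20, -17).
v_3 = A·v_2 = (148, -97).
v_4 = A·v_3 = (980, -689).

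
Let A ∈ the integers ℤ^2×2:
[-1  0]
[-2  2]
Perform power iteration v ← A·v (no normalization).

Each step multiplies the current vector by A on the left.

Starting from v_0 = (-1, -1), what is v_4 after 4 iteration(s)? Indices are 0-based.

v_4 = (-1, -6)

v_0 = (-1, -1).
v_1 = A·v_0 = (1, 0).
v_2 = A·v_1 = (-1, -2).
v_3 = A·v_2 = (1, -2).
v_4 = A·v_3 = (-1, -6).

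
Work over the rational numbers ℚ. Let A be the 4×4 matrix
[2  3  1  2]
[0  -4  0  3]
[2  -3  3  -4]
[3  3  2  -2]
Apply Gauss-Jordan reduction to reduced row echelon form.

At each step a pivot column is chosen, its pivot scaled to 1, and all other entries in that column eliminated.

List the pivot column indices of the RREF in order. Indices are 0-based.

pivot columns: 0, 1, 2, 3

[1] R0 /= 2  ⇒  (1, 3/2, 1/2, 1)
     R2 -= 2·R0  ⇒  (0, -6, 2, -6)
     R3 -= 3·R0  ⇒  (0, -3/2, 1/2, -5)
[2] R1 /= -4  ⇒  (0, 1, 0, -3/4)
     R0 -= 3/2·R1  ⇒  (1, 0, 1/2, 17/8)
     R2 -= -6·R1  ⇒  (0, 0, 2, -21/2)
     R3 -= -3/2·R1  ⇒  (0, 0, 1/2, -49/8)
[3] R2 /= 2  ⇒  (0, 0, 1, -21/4)
     R0 -= 1/2·R2  ⇒  (1, 0, 0, 19/4)
     R3 -= 1/2·R2  ⇒  (0, 0, 0, -7/2)
[4] R3 /= -7/2  ⇒  (0, 0, 0, 1)
     R0 -= 19/4·R3  ⇒  (1, 0, 0, 0)
     R1 -= -3/4·R3  ⇒  (0, 1, 0, 0)
     R2 -= -21/4·R3  ⇒  (0, 0, 1, 0)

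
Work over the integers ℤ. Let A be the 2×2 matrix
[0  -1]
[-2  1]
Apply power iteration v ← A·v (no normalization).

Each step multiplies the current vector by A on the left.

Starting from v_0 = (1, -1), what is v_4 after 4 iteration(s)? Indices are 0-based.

v_4 = (11, -21)

v_0 = (1, -1).
v_1 = A·v_0 = (1, -3).
v_2 = A·v_1 = (3, -5).
v_3 = A·v_2 = (5, -11).
v_4 = A·v_3 = (11, -21).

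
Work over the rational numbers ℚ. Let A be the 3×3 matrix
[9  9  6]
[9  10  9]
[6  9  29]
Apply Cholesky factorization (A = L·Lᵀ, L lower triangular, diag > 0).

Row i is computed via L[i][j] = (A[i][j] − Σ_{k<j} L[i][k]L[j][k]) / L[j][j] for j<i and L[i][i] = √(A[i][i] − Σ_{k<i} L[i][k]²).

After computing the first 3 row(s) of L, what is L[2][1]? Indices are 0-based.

L[2][1] = 3

Step 1: L[0][0] = √(9) = 3.
  L[1][0] = (9) / L[0][0] = 3.
Step 2: L[1][1] = √(1) = 1.
  L[2][0] = (6) / L[0][0] = 2.
  L[2][1] = (3) / L[1][1] = 3.
Step 3: L[2][2] = √(16) = 4.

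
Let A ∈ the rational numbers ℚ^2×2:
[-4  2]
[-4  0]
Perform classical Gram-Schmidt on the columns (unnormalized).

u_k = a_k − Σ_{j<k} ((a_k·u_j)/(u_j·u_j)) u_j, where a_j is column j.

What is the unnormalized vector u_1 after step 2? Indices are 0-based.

u_1 = (1, -1)

Step 1: u_0 = a_0 = (-4, -4).
Step 2: u_1 = a_1 − (-1/4)·u_0 = (1, -1).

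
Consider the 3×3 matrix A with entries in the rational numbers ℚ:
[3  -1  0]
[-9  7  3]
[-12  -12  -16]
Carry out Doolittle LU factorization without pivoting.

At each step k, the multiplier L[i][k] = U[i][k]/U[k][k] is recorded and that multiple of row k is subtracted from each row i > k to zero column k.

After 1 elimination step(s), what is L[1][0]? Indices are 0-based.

L[1][0] = -3

[col 0] pivot 3
  R1 -= -3*R0 → (0, 4, 3)  (L[1][0] := -3)
  R2 -= -4*R0 → (0, -16, -16)  (L[2][0] := -4)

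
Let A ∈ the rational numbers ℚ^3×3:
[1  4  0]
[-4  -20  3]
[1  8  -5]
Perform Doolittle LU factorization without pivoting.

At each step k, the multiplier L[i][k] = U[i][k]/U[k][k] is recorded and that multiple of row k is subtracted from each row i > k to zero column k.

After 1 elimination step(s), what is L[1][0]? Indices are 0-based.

L[1][0] = -4

[col 0] pivot 1
  R1 -= -4*R0 → (0, -4, 3)  (L[1][0] := -4)
  R2 -= 1*R0 → (0, 4, -5)  (L[2][0] := 1)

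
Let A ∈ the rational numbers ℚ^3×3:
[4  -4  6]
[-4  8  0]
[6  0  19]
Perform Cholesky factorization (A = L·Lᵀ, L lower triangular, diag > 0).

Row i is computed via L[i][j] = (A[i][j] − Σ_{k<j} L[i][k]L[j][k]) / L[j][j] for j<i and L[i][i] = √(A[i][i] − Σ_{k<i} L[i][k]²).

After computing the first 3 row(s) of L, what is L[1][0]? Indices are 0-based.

Step 1: L[0][0] = √(4) = 2.
  L[1][0] = (-4) / L[0][0] = -2.
Step 2: L[1][1] = √(4) = 2.
  L[2][0] = (6) / L[0][0] = 3.
  L[2][1] = (6) / L[1][1] = 3.
Step 3: L[2][2] = √(1) = 1.

L[1][0] = -2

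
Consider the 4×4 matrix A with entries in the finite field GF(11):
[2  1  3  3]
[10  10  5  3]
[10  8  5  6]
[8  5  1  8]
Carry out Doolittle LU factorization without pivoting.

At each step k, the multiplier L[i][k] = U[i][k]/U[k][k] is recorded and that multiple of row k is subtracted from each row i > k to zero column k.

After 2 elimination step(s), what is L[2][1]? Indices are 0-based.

k=0: U[0][0]=2
  eliminate (1,0): mult=5, new row 1: (0, 5, 1, 10); set L[1][0]=5
  eliminate (2,0): mult=5, new row 2: (0, 3, 1, 2); set L[2][0]=5
  eliminate (3,0): mult=4, new row 3: (0, 1, 0, 7); set L[3][0]=4
k=1: U[1][1]=5
  eliminate (2,1): mult=5, new row 2: (0, 0, 7, 7); set L[2][1]=5
  eliminate (3,1): mult=9, new row 3: (0, 0, 2, 5); set L[3][1]=9

L[2][1] = 5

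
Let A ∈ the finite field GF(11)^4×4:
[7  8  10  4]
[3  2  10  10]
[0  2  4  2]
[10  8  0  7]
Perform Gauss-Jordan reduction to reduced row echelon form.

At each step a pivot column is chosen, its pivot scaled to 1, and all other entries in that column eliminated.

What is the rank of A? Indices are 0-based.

[1] R0 /= 7  ⇒  (1, 9, 3, 10)
     R1 -= 3·R0  ⇒  (0, 8, 1, 2)
     R3 -= 10·R0  ⇒  (0, 6, 3, 6)
[2] R1 /= 8  ⇒  (0, 1, 7, 3)
     R0 -= 9·R1  ⇒  (1, 0, 6, 5)
     R2 -= 2·R1  ⇒  (0, 0, 1, 7)
     R3 -= 6·R1  ⇒  (0, 0, 5, 10)
[3] R2 /= 1  ⇒  (0, 0, 1, 7)
     R0 -= 6·R2  ⇒  (1, 0, 0, 7)
     R1 -= 7·R2  ⇒  (0, 1, 0, 9)
     R3 -= 5·R2  ⇒  (0, 0, 0, 8)
[4] R3 /= 8  ⇒  (0, 0, 0, 1)
     R0 -= 7·R3  ⇒  (1, 0, 0, 0)
     R1 -= 9·R3  ⇒  (0, 1, 0, 0)
     R2 -= 7·R3  ⇒  (0, 0, 1, 0)

rank = 4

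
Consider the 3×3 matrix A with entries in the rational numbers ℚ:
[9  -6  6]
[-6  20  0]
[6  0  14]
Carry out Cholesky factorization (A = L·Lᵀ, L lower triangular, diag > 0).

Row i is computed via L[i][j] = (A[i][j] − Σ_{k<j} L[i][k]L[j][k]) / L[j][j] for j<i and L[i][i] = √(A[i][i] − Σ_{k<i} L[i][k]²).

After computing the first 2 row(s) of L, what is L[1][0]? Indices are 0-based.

Step 1: L[0][0] = √(9) = 3.
  L[1][0] = (-6) / L[0][0] = -2.
Step 2: L[1][1] = √(16) = 4.

L[1][0] = -2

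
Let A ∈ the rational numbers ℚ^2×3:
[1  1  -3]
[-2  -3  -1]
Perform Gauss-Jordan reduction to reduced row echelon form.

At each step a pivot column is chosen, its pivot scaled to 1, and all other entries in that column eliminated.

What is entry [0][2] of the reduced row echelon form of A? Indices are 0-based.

step 1: normalize row 0 (÷1) = (1, 1, -3)
  row 1: subtract -2×row0 = (0, -1, -7)
step 2: normalize row 1 (÷-1) = (0, 1, 7)
  row 0: subtract 1×row1 = (1, 0, -10)

M[0][2] = -10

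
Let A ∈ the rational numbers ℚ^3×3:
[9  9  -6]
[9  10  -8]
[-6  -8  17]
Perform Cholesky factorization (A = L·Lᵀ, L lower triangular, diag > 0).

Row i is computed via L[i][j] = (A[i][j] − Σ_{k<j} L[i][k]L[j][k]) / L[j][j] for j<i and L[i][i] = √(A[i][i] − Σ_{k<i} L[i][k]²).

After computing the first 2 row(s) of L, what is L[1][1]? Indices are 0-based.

L[1][1] = 1

Step 1: L[0][0] = √(9) = 3.
  L[1][0] = (9) / L[0][0] = 3.
Step 2: L[1][1] = √(1) = 1.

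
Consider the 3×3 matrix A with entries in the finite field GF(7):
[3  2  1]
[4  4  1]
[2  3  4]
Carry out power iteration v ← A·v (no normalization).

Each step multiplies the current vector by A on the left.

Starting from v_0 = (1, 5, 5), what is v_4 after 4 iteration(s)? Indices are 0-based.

v_4 = (2, 0, 3)

v_0 = (1, 5, 5).
v_1 = A·v_0 = (4, 1, 2).
v_2 = A·v_1 = (2, 1, 5).
v_3 = A·v_2 = (6, 3, 6).
v_4 = A·v_3 = (2, 0, 3).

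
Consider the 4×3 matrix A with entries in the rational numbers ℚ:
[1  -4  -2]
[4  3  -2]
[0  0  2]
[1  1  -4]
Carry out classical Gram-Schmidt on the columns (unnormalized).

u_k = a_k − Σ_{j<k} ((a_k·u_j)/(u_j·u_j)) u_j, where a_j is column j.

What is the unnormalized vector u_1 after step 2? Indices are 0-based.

u_1 = (-9/2, 1, 0, 1/2)

Step 1: u_0 = a_0 = (1, 4, 0, 1).
Step 2: u_1 = a_1 − (1/2)·u_0 = (-9/2, 1, 0, 1/2).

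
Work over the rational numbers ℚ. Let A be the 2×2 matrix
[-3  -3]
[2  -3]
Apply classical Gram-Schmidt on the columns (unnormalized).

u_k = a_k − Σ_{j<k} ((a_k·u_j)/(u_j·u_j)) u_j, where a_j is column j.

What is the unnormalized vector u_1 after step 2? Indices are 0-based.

Step 1: u_0 = a_0 = (-3, 2).
Step 2: u_1 = a_1 − (3/13)·u_0 = (-30/13, -45/13).

u_1 = (-30/13, -45/13)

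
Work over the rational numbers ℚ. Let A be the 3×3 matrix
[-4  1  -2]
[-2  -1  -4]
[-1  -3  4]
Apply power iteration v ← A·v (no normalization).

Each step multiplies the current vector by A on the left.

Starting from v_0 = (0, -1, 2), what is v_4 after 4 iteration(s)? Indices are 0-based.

v_0 = (0, -1, 2).
v_1 = A·v_0 = (-5, -7, 11).
v_2 = A·v_1 = (-9, -27, 70).
v_3 = A·v_2 = (-131, -235, 370).
v_4 = A·v_3 = (-451, -983, 2316).

v_4 = (-451, -983, 2316)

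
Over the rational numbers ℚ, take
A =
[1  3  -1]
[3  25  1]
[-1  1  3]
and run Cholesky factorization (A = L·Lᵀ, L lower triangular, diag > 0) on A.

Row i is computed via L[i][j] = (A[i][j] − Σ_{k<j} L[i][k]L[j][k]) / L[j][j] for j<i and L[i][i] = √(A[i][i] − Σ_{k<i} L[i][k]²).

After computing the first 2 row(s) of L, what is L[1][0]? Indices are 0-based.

Step 1: L[0][0] = √(1) = 1.
  L[1][0] = (3) / L[0][0] = 3.
Step 2: L[1][1] = √(16) = 4.

L[1][0] = 3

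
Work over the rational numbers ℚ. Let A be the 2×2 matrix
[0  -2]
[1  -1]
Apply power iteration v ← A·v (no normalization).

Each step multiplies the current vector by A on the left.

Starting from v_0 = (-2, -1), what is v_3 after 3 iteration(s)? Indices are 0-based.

v_3 = (-6, -1)

v_0 = (-2, -1).
v_1 = A·v_0 = (2, -1).
v_2 = A·v_1 = (2, 3).
v_3 = A·v_2 = (-6, -1).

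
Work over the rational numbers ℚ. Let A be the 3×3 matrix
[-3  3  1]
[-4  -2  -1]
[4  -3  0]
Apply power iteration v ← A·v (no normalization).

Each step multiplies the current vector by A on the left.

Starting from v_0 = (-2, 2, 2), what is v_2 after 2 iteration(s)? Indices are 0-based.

v_0 = (-2, 2, 2).
v_1 = A·v_0 = (14, 2, -14).
v_2 = A·v_1 = (-50, -46, 50).

v_2 = (-50, -46, 50)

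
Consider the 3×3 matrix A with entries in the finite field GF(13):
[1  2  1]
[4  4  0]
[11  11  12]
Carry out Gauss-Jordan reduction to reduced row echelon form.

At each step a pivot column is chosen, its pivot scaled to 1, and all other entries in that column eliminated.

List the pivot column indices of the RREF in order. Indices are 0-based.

pivot(0,0)=1: scale R0 → (1, 2, 1)
  clear (1,0): R1 −= (4)R0 → (0, 9, 9)
  clear (2,0): R2 −= (11)R0 → (0, 2, 1)
pivot(1,1)=9: scale R1 → (0, 1, 1)
  clear (0,1): R0 −= (2)R1 → (1, 0, 12)
  clear (2,1): R2 −= (2)R1 → (0, 0, 12)
pivot(2,2)=12: scale R2 → (0, 0, 1)
  clear (0,2): R0 −= (12)R2 → (1, 0, 0)
  clear (1,2): R1 −= (1)R2 → (0, 1, 0)

pivot columns: 0, 1, 2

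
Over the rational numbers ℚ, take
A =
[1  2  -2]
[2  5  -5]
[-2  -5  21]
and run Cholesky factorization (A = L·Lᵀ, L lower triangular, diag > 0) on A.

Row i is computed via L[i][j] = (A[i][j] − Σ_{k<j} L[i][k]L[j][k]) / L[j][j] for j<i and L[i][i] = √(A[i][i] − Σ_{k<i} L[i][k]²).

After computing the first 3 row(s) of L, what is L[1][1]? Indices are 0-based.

Step 1: L[0][0] = √(1) = 1.
  L[1][0] = (2) / L[0][0] = 2.
Step 2: L[1][1] = √(1) = 1.
  L[2][0] = (-2) / L[0][0] = -2.
  L[2][1] = (-1) / L[1][1] = -1.
Step 3: L[2][2] = √(16) = 4.

L[1][1] = 1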